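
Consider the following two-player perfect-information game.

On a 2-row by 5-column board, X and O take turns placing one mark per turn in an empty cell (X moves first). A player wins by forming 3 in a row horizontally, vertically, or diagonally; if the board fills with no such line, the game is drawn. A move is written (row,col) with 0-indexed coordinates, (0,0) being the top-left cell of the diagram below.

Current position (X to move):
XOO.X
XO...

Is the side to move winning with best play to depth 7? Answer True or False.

X winning at [XOO.X/XO...]: False

ply 1, X at XOO.X/XO... | (0,3)=+0→XOOXX/XO...*; (1,2)=-1→XOO.X/XOX..; (1,3)=-1→XOO.X/XO.X.; (1,4)=-1→XOO.X/XO..X
ply 2, O at XOOXX/XO... | (1,2)=+0→XOOXX/XOO..*; (1,3)=+0→XOOXX/XO.O.; (1,4)=+0→XOOXX/XO..O
ply 3, X at XOOXX/XOO.. | (1,3)=+0→XOOXX/XOOX.*; (1,4)=-1→XOOXX/XOO.X
ply 4, O at XOOXX/XOOX. | (1,4)=+0→XOOXX/XOOXO*
ply 5: XOOXX/XOOXO is terminal +0 (X); from XOO.X/XO... depth 7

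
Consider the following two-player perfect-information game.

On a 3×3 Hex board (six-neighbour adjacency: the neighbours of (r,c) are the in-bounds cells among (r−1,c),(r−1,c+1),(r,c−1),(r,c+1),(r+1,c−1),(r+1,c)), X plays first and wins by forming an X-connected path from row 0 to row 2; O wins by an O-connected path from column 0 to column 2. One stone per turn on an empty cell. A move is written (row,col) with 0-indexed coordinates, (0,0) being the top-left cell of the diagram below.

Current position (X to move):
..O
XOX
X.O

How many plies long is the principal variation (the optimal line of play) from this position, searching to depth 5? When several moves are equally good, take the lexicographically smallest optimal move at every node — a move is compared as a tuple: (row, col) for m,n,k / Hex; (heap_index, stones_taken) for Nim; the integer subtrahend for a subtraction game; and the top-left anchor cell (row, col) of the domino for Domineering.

ply 1, X at ..O/XOX/X.O | (0,0)=+1→X.O/XOX/X.O*; (0,1)=+1→.XO/XOX/X.O; (2,1)=+1→..O/XOX/XXO
ply 2: X.O/XOX/X.O is terminal -1 (O); from ..O/XOX/X.O depth 5

PV length from [..O/XOX/X.O]: 1 ply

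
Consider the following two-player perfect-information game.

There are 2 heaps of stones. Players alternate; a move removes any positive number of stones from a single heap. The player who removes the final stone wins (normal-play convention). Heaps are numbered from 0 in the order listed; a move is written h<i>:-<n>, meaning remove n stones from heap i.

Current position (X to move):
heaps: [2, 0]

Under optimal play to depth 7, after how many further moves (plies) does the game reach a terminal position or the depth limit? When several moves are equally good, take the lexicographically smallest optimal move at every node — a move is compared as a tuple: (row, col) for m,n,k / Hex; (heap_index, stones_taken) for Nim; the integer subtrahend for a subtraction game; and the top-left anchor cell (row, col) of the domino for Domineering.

PV length from [(2,0)]: 1 ply

p1 X@[(2,0)]: h0:-1[(1,0)]-1 h0:-2[(0,0)]+1*
p2 O@[(0,0)] terminal -1; root [(2,0)] d7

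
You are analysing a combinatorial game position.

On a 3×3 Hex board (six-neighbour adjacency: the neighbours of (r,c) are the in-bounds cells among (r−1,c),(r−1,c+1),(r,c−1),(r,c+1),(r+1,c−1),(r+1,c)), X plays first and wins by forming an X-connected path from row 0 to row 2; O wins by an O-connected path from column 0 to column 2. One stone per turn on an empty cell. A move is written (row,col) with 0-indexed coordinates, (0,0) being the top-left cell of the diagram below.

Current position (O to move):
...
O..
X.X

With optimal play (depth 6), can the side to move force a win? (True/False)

[.../O../X.X] O move#1: (0,0):-1/O../O../X.X, (0,1):-1/.O./O../X.X, (0,2):+1/..O/O../X.X*, (1,1):+1/.../OO./X.X, (1,2):-1/.../O.O/X.X, (2,1):-1/.../O../XOX
[..O/O../X.X] X move#2: (0,0):-1/X.O/O../X.X*, (0,1):-1/.XO/O../X.X, (1,1):-1/..O/OX./X.X, (1,2):-1/..O/O.X/X.X, (2,1):-1/..O/O../XXX
[X.O/O../X.X] O move#3: (0,1):+1/XOO/O../X.X*, (1,1):+1/X.O/OO./X.X, (1,2):+1/X.O/O.O/X.X, (2,1):+1/X.O/O../XOX
[XOO/O../X.X] end (terminal -1, X#4); searched .../O../X.X to 6

O winning at [.../O../X.X]: True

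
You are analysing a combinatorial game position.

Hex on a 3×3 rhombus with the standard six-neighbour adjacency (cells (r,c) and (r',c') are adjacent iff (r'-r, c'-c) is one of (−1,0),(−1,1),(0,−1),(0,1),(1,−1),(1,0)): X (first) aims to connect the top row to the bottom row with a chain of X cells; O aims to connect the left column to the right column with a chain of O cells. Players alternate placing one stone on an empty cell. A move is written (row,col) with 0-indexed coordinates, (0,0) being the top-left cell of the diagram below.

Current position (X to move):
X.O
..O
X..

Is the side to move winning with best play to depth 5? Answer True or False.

p1 X@[X.O/..O/X..]: (0,1)[XXO/..O/X..]+1* (1,0)[X.O/X.O/X..]+1 (1,1)[X.O/.XO/X..]+1 (2,1)[X.O/..O/XX.]-1 (2,2)[X.O/..O/X.X]-1
p2 O@[XXO/..O/X..]: (1,0)[XXO/O.O/X..]-1* (1,1)[XXO/.OO/X..]-1 (2,1)[XXO/..O/XO.]-1 (2,2)[XXO/..O/X.O]-1
p3 X@[XXO/O.O/X..]: (1,1)[XXO/OXO/X..]+1* (2,1)[XXO/O.O/XX.]-1 (2,2)[XXO/O.O/X.X]-1
p4 O@[XXO/OXO/X..] terminal -1; root [X.O/..O/X..] d5

X winning at [X.O/..O/X..]: True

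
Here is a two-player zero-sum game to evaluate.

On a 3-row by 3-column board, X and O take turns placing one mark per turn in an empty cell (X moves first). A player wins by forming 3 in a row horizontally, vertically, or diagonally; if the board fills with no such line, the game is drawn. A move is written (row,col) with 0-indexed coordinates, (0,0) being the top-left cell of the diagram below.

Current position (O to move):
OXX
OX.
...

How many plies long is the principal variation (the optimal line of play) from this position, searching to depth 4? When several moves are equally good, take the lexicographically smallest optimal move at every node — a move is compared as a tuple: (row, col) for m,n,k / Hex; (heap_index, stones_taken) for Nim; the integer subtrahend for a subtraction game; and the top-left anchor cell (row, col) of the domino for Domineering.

[OXX/OX./...] O move#1: (1,2):-1/OXX/OXO/..., (2,0):+1/OXX/OX./O..*, (2,1):-1/OXX/OX./.O., (2,2):-1/OXX/OX./..O
[OXX/OX./O..] end (terminal -1, X#2); searched OXX/OX./... to 4

PV length from [OXX/OX./...]: 1 ply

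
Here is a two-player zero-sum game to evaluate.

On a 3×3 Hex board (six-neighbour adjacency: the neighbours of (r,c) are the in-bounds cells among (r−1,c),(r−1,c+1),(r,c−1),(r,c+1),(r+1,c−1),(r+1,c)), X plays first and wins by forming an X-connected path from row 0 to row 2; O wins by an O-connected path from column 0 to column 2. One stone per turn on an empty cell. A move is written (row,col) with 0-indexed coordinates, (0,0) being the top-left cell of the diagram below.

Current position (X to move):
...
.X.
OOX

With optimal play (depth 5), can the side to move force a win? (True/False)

[.../.X./OOX] X move#1: (0,0):-1/X../.X./OOX, (0,1):-1/.X./.X./OOX, (0,2):-1/..X/.X./OOX, (1,0):-1/.../XX./OOX, (1,2):+1/.../.XX/OOX*
[.../.XX/OOX] O move#2: (0,0):-1/O../.XX/OOX*, (0,1):-1/.O./.XX/OOX, (0,2):-1/..O/.XX/OOX, (1,0):-1/.../OXX/OOX
[O../.XX/OOX] X move#3: (0,1):+1/OX./.XX/OOX*, (0,2):+1/O.X/.XX/OOX, (1,0):+1/O../XXX/OOX
[OX./.XX/OOX] end (terminal -1, O#4); searched .../.X./OOX to 5

X winning at [.../.X./OOX]: True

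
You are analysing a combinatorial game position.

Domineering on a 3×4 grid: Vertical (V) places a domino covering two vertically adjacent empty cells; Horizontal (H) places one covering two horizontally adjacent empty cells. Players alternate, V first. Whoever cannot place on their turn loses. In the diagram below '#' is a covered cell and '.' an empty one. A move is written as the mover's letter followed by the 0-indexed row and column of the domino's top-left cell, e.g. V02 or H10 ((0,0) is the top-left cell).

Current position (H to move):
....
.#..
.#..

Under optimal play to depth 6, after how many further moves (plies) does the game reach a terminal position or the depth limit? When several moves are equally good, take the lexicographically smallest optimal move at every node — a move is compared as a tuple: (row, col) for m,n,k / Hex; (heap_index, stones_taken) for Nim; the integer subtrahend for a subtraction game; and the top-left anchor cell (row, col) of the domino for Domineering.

PV length from [..../.#../.#..]: 3 plies

ply 1, H at ..../.#../.#.. | H00=-1→##../.#../.#..; H01=-1→.##./.#../.#..; H02=-1→..##/.#../.#..; H12=+1→..../.###/.#..*; H22=-1→..../.#../.###
ply 2, V at ..../.###/.#.. | V00=-1→#.../####/.#..*; V10=-1→..../####/##..
ply 3, H at #.../####/.#.. | H01=+1→###./####/.#..*; H02=+1→#.##/####/.#..; H22=+1→#.../####/.###
ply 4: ###./####/.#.. is terminal -1 (V); from ..../.#../.#.. depth 6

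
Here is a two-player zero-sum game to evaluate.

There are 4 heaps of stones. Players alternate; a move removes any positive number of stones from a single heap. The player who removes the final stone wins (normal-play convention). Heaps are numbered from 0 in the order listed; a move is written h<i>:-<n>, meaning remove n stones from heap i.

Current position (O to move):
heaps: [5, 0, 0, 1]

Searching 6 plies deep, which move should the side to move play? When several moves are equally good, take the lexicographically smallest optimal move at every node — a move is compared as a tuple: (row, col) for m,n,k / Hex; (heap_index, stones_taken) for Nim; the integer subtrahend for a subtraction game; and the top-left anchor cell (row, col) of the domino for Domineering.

O's best at [(5,0,0,1)]: h0:-4

ply 1, O at (5,0,0,1) | h0:-1=-1→(4,0,0,1); h0:-2=-1→(3,0,0,1); h0:-3=-1→(2,0,0,1); h0:-4=+1→(1,0,0,1)*; h0:-5=-1→(0,0,0,1); h3:-1=-1→(5,0,0,0)
ply 2, X at (1,0,0,1) | h0:-1=-1→(0,0,0,1)*; h3:-1=-1→(1,0,0,0)
ply 3, O at (0,0,0,1) | h3:-1=+1→(0,0,0,0)*
ply 4: (0,0,0,0) is terminal -1 (X); from (5,0,0,1) depth 6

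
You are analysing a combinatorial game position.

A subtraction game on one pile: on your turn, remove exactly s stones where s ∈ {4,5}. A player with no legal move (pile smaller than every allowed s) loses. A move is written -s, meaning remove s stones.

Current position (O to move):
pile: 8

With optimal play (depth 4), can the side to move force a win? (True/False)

ply 1, O at 8 | -4=-1→4; -5=+1→3*
ply 2: 3 is terminal -1 (X); from 8 depth 4

O winning at [8]: True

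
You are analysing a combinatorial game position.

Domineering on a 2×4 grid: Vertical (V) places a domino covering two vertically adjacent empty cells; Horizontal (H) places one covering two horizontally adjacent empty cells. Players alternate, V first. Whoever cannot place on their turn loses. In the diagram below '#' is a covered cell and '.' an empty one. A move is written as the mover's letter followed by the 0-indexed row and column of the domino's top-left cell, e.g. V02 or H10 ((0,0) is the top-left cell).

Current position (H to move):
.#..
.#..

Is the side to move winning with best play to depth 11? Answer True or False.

H winning at [.#../.#..]: True

ply 1, H at .#../.#.. | H02=+1→.###/.#..*; H12=+1→.#../.###
ply 2, V at .###/.#.. | V00=-1→####/##..*
ply 3, H at ####/##.. | H12=+1→####/####*
ply 4: ####/#### is terminal -1 (V); from .#../.#.. depth 11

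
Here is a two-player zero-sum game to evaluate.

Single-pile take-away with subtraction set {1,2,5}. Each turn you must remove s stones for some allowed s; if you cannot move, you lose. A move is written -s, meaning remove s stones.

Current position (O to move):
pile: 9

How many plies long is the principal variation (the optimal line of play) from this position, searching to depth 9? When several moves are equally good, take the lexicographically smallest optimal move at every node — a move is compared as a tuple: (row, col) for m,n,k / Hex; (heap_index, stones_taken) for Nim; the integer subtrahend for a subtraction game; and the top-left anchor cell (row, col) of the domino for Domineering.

PV length from [9]: 6 plies

ply 1, O at 9 | -1=-1→8*; -2=-1→7; -5=-1→4
ply 2, X at 8 | -1=-1→7; -2=+1→6*; -5=+1→3
ply 3, O at 6 | -1=-1→5*; -2=-1→4; -5=-1→1
ply 4, X at 5 | -1=-1→4; -2=+1→3*; -5=+1→0
ply 5, O at 3 | -1=-1→2*; -2=-1→1
ply 6, X at 2 | -1=-1→1; -2=+1→0*
ply 7: 0 is terminal -1 (O); from 9 depth 9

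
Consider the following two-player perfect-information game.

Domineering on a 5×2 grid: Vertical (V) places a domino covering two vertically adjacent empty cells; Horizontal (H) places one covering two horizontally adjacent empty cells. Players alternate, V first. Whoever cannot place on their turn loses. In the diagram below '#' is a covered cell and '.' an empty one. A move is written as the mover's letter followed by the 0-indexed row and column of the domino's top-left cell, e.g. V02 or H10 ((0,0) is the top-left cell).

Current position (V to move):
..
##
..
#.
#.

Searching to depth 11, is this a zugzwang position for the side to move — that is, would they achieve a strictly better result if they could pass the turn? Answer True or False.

p1 V@[../##/../#./#.]: V21[../##/.#/##/#.]-1* V31[../##/../##/##]-1
p2 H@[../##/.#/##/#.]: H00[##/##/.#/##/#.]+1*
p3 V@[##/##/.#/##/#.] terminal -1; root [../##/../#./#.] d11
if V skipped the turn, H would face:
~ p1 H@[../##/../#./#.]: H00[##/##/../#./#.]-1 H20[../##/##/#./#.]+1*
~ p2 V@[../##/##/#./#.]: V31[../##/##/##/##]-1*
~ p3 H@[../##/##/##/##]: H00[##/##/##/##/##]+1*
~ p4 V@[##/##/##/##/##] terminal -1; root [../##/../#./#.] d11
compare (V): move=-1 vs pass=-1

zugzwang(../##/../#./#., V) = False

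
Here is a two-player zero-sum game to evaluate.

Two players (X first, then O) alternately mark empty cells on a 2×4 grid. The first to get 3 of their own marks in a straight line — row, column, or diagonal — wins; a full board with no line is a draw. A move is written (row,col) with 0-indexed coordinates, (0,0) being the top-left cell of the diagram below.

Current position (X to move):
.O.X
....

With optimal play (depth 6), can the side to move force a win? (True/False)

ply 1, X at .O.X/.... | (0,0)=+0→XO.X/....*; (0,2)=+0→.OXX/....; (1,0)=+0→.O.X/X...; (1,1)=+0→.O.X/.X..; (1,2)=+0→.O.X/..X.; (1,3)=+0→.O.X/...X
ply 2, O at XO.X/.... | (0,2)=+0→XOOX/....*; (1,0)=+0→XO.X/O...; (1,1)=+0→XO.X/.O..; (1,2)=+0→XO.X/..O.; (1,3)=+0→XO.X/...O
ply 3, X at XOOX/.... | (1,0)=+0→XOOX/X...*; (1,1)=+0→XOOX/.X..; (1,2)=+0→XOOX/..X.; (1,3)=+0→XOOX/...X
ply 4, O at XOOX/X... | (1,1)=+0→XOOX/XO..*; (1,2)=+0→XOOX/X.O.; (1,3)=+0→XOOX/X..O
ply 5, X at XOOX/XO.. | (1,2)=+0→XOOX/XOX.*; (1,3)=+0→XOOX/XO.X
ply 6, O at XOOX/XOX. | (1,3)=+0→XOOX/XOXO*
ply 7: XOOX/XOXO is terminal +0 (X); from .O.X/.... depth 6

X winning at [.O.X/....]: False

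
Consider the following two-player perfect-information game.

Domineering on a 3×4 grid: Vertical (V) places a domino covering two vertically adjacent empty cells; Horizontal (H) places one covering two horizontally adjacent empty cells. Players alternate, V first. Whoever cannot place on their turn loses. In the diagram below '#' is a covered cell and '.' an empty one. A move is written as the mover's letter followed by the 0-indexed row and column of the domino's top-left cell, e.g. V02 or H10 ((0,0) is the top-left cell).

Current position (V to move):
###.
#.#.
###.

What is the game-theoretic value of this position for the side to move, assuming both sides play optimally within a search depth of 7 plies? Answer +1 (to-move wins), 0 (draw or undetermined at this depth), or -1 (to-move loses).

value(###./#.#./###., V) = +1

ply 1, V at ###./#.#./###. | V03=+1→####/#.##/###.*; V13=+1→###./#.##/####
ply 2: ####/#.##/###. is terminal -1 (H); from ###./#.#./###. depth 7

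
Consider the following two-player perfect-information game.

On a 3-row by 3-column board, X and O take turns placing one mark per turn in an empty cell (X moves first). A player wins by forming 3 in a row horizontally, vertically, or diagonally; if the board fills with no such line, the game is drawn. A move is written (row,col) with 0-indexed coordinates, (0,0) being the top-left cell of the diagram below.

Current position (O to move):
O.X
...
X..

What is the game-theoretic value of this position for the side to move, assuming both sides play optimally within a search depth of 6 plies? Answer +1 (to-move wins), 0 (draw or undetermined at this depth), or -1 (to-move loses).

value(O.X/.../X.., O) = -1

[O.X/.../X..] O move#1: (0,1):-1/OOX/.../X..*, (1,0):-1/O.X/O../X.., (1,1):-1/O.X/.O./X.., (1,2):-1/O.X/..O/X.., (2,1):-1/O.X/.../XO., (2,2):-1/O.X/.../X.O
[OOX/.../X..] X move#2: (1,0):-1/OOX/X../X.., (1,1):+1/OOX/.X./X..*, (1,2):+1/OOX/..X/X.., (2,1):+1/OOX/.../XX., (2,2):+1/OOX/.../X.X
[OOX/.X./X..] end (terminal -1, O#3); searched O.X/.../X.. to 6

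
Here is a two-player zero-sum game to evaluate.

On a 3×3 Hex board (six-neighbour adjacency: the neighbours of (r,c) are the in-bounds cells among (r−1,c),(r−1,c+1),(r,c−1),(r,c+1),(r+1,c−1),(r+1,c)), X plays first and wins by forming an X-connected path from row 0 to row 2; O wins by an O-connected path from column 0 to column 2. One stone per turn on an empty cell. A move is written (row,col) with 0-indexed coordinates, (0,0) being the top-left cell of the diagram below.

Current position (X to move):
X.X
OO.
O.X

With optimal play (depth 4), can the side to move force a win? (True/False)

[X.X/OO./O.X] X move#1: (0,1):-1/XXX/OO./O.X, (1,2):+1/X.X/OOX/O.X*, (2,1):-1/X.X/OO./OXX
[X.X/OOX/O.X] end (terminal -1, O#2); searched X.X/OO./O.X to 4

X winning at [X.X/OO./O.X]: True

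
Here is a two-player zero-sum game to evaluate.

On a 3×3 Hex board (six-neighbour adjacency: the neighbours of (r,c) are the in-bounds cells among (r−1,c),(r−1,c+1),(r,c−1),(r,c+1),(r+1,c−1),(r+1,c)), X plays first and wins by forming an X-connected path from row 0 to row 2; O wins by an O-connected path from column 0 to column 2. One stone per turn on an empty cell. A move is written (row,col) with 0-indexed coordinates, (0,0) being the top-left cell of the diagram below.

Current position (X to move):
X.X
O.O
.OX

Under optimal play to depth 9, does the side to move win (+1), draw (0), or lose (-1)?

value(X.X/O.O/.OX, X) = -1

ply 1, X at X.X/O.O/.OX | (0,1)=-1→XXX/O.O/.OX*; (1,1)=-1→X.X/OXO/.OX; (2,0)=-1→X.X/O.O/XOX
ply 2, O at XXX/O.O/.OX | (1,1)=+1→XXX/OOO/.OX*; (2,0)=+1→XXX/O.O/OOX
ply 3: XXX/OOO/.OX is terminal -1 (X); from X.X/O.O/.OX depth 9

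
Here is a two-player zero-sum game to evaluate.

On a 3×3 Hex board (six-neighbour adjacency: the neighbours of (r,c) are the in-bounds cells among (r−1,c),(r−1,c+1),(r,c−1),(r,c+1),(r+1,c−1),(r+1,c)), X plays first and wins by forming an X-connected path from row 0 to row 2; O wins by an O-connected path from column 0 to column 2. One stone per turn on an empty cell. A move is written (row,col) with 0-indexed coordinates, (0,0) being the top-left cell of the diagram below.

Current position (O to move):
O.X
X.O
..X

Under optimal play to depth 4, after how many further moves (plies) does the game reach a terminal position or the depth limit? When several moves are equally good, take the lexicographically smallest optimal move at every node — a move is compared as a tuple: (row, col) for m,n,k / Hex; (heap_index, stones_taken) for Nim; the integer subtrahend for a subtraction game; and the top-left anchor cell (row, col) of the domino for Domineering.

PV length from [O.X/X.O/..X]: 3 plies

ply 1, O at O.X/X.O/..X | (0,1)=-1→OOX/X.O/..X; (1,1)=+1→O.X/XOO/..X*; (2,0)=+1→O.X/X.O/O.X; (2,1)=-1→O.X/X.O/.OX
ply 2, X at O.X/XOO/..X | (0,1)=-1→OXX/XOO/..X*; (2,0)=-1→O.X/XOO/X.X; (2,1)=-1→O.X/XOO/.XX
ply 3, O at OXX/XOO/..X | (2,0)=+1→OXX/XOO/O.X*; (2,1)=-1→OXX/XOO/.OX
ply 4: OXX/XOO/O.X is terminal -1 (X); from O.X/X.O/..X depth 4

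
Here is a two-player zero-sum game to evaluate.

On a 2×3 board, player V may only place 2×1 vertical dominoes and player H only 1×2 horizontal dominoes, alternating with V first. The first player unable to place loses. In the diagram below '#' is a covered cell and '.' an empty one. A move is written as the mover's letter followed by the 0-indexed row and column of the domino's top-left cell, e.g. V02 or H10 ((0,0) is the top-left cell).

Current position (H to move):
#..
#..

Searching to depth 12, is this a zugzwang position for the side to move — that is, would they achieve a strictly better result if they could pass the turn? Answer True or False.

zugzwang(#../#.., H) = False

ply 1, H at #../#.. | H01=+1→###/#..*; H11=+1→#../###
ply 2: ###/#.. is terminal -1 (V); from #../#.. depth 12
pass branch (V moves first from the same position):
  | ply 1, V at #../#.. | V01=+1→##./##.*; V02=+1→#.#/#.#
  | ply 2: ##./##. is terminal -1 (H); from #../#.. depth 12
H moving scores +1; H passing scores -1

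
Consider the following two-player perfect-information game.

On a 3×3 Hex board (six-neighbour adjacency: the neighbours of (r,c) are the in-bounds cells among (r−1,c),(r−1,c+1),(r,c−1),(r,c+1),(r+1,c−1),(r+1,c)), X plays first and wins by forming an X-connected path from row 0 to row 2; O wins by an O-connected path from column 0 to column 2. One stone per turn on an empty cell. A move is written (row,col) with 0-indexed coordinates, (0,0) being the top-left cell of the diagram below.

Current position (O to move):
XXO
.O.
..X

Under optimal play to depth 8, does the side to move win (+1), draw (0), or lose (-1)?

ply 1, O at XXO/.O./..X | (1,0)=+1→XXO/OO./..X*; (1,2)=+1→XXO/.OO/..X; (2,0)=+1→XXO/.O./O.X; (2,1)=+1→XXO/.O./.OX
ply 2: XXO/OO./..X is terminal -1 (X); from XXO/.O./..X depth 8

value(XXO/.O./..X, O) = +1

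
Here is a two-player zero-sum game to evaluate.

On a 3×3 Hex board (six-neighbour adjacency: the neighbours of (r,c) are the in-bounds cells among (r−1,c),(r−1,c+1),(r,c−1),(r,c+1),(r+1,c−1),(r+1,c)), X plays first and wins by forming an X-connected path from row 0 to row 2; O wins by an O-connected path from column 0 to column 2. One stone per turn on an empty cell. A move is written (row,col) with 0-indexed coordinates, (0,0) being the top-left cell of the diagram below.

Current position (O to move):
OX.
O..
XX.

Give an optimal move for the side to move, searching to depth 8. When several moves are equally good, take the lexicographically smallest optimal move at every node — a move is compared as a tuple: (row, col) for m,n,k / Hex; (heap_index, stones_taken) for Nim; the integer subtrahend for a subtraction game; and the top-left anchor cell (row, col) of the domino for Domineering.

p1 O@[OX./O../XX.]: (0,2)[OXO/O../XX.]-1 (1,1)[OX./OO./XX.]+1* (1,2)[OX./O.O/XX.]-1 (2,2)[OX./O../XXO]-1
p2 X@[OX./OO./XX.]: (0,2)[OXX/OO./XX.]-1* (1,2)[OX./OOX/XX.]-1 (2,2)[OX./OO./XXX]-1
p3 O@[OXX/OO./XX.]: (1,2)[OXX/OOO/XX.]+1* (2,2)[OXX/OO./XXO]-1
p4 X@[OXX/OOO/XX.] terminal -1; root [OX./O../XX.] d8

O's best at [OX./O../XX.]: (1,1)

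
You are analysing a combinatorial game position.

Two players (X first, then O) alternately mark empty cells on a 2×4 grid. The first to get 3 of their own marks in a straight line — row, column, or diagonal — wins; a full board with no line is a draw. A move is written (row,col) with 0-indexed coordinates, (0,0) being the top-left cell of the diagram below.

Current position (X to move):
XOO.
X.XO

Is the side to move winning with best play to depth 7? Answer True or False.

ply 1, X at XOO./X.XO | (0,3)=+0→XOOX/X.XO; (1,1)=+1→XOO./XXXO*
ply 2: XOO./XXXO is terminal -1 (O); from XOO./X.XO depth 7

X winning at [XOO./X.XO]: True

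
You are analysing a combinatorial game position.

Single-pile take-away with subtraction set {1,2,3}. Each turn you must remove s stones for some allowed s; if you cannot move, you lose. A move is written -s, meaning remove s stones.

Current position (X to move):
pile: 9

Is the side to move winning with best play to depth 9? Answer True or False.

X winning at [9]: True

p1 X@[9]: -1[8]+1* -2[7]-1 -3[6]-1
p2 O@[8]: -1[7]-1* -2[6]-1 -3[5]-1
p3 X@[7]: -1[6]-1 -2[5]-1 -3[4]+1*
p4 O@[4]: -1[3]-1* -2[2]-1 -3[1]-1
p5 X@[3]: -1[2]-1 -2[1]-1 -3[0]+1*
p6 O@[0] terminal -1; root [9] d9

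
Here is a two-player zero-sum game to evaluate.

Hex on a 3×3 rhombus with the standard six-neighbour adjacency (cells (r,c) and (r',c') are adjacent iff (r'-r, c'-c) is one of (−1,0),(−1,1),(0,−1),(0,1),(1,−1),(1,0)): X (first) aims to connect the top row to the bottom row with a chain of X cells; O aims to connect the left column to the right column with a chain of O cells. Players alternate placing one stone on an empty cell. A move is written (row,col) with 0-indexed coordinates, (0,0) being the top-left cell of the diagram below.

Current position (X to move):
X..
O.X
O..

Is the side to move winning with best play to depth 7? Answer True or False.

X winning at [X../O.X/O..]: True

p1 X@[X../O.X/O..]: (0,1)[XX./O.X/O..]+1* (0,2)[X.X/O.X/O..]+1 (1,1)[X../OXX/O..]+1 (2,1)[X../O.X/OX.]-1 (2,2)[X../O.X/O.X]-1
p2 O@[XX./O.X/O..]: (0,2)[XXO/O.X/O..]-1* (1,1)[XX./OOX/O..]-1 (2,1)[XX./O.X/OO.]-1 (2,2)[XX./O.X/O.O]-1
p3 X@[XXO/O.X/O..]: (1,1)[XXO/OXX/O..]+1* (2,1)[XXO/O.X/OX.]-1 (2,2)[XXO/O.X/O.X]-1
p4 O@[XXO/OXX/O..]: (2,1)[XXO/OXX/OO.]-1* (2,2)[XXO/OXX/O.O]-1
p5 X@[XXO/OXX/OO.]: (2,2)[XXO/OXX/OOX]+1*
p6 O@[XXO/OXX/OOX] terminal -1; root [X../O.X/O..] d7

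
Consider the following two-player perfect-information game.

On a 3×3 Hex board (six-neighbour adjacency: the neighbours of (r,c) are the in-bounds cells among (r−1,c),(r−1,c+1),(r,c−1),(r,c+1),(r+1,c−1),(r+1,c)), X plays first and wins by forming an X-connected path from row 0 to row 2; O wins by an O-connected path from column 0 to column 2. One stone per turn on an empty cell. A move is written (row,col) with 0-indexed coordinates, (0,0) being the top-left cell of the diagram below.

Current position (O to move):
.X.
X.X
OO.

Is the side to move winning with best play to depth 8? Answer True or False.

O winning at [.X./X.X/OO.]: True

ply 1, O at .X./X.X/OO. | (0,0)=-1→OX./X.X/OO.; (0,2)=+1→.XO/X.X/OO.*; (1,1)=+1→.X./XOX/OO.; (2,2)=+1→.X./X.X/OOO
ply 2, X at .XO/X.X/OO. | (0,0)=-1→XXO/X.X/OO.*; (1,1)=-1→.XO/XXX/OO.; (2,2)=-1→.XO/X.X/OOX
ply 3, O at XXO/X.X/OO. | (1,1)=+1→XXO/XOX/OO.*; (2,2)=+1→XXO/X.X/OOO
ply 4: XXO/XOX/OO. is terminal -1 (X); from .X./X.X/OO. depth 8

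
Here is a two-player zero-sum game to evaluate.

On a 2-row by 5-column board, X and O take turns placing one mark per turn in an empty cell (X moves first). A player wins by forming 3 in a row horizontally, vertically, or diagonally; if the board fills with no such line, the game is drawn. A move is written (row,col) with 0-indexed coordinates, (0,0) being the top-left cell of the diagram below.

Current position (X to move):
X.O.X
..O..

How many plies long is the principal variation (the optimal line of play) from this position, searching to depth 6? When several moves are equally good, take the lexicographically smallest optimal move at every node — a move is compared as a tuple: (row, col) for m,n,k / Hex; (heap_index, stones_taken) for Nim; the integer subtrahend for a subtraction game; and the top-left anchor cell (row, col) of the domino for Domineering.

[X.O.X/..O..] X move#1: (0,1):-1/XXO.X/..O.., (0,3):-1/X.OXX/..O.., (1,0):-1/X.O.X/X.O.., (1,1):+0/X.O.X/.XO..*, (1,3):+0/X.O.X/..OX., (1,4):-1/X.O.X/..O.X
[X.O.X/.XO..] O move#2: (0,1):+0/XOO.X/.XO..*, (0,3):+0/X.OOX/.XO.., (1,0):+0/X.O.X/OXO.., (1,3):+0/X.O.X/.XOO., (1,4):+0/X.O.X/.XO.O
[XOO.X/.XO..] X move#3: (0,3):+0/XOOXX/.XO..*, (1,0):-1/XOO.X/XXO.., (1,3):-1/XOO.X/.XOX., (1,4):-1/XOO.X/.XO.X
[XOOXX/.XO..] O move#4: (1,0):+0/XOOXX/OXO..*, (1,3):+0/XOOXX/.XOO., (1,4):+0/XOOXX/.XO.O
[XOOXX/OXO..] X move#5: (1,3):+0/XOOXX/OXOX.*, (1,4):+0/XOOXX/OXO.X
[XOOXX/OXOX.] O move#6: (1,4):+0/XOOXX/OXOXO*
[XOOXX/OXOXO] end (terminal +0, X#7); searched X.O.X/..O.. to 6

PV length from [X.O.X/..O..]: 6 plies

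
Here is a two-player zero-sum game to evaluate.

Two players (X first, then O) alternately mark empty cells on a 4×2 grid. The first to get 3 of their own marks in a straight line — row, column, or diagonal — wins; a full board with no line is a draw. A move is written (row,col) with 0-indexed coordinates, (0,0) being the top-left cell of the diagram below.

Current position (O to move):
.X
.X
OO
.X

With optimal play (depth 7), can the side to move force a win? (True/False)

O winning at [.X/.X/OO/.X]: True

[.X/.X/OO/.X] O move#1: (0,0):+0/OX/.X/OO/.X, (1,0):+1/.X/OX/OO/.X*, (3,0):+0/.X/.X/OO/OX
[.X/OX/OO/.X] X move#2: (0,0):-1/XX/OX/OO/.X*, (3,0):-1/.X/OX/OO/XX
[XX/OX/OO/.X] O move#3: (3,0):+1/XX/OX/OO/OX*
[XX/OX/OO/OX] end (terminal -1, X#4); searched .X/.X/OO/.X to 7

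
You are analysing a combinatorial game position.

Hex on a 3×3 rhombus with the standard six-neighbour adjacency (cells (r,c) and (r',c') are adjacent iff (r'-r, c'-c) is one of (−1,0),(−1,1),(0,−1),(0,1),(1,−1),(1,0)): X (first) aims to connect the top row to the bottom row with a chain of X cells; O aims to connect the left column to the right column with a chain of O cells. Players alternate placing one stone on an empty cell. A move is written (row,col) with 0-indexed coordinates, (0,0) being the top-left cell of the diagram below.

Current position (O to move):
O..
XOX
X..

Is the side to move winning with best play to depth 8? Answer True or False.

O winning at [O../XOX/X..]: False

p1 O@[O../XOX/X..]: (0,1)[OO./XOX/X..]-1* (0,2)[O.O/XOX/X..]-1 (2,1)[O../XOX/XO.]-1 (2,2)[O../XOX/X.O]-1
p2 X@[OO./XOX/X..]: (0,2)[OOX/XOX/X..]+1* (2,1)[OO./XOX/XX.]-1 (2,2)[OO./XOX/X.X]-1
p3 O@[OOX/XOX/X..]: (2,1)[OOX/XOX/XO.]-1* (2,2)[OOX/XOX/X.O]-1
p4 X@[OOX/XOX/XO.]: (2,2)[OOX/XOX/XOX]+1*
p5 O@[OOX/XOX/XOX] terminal -1; root [O../XOX/X..] d8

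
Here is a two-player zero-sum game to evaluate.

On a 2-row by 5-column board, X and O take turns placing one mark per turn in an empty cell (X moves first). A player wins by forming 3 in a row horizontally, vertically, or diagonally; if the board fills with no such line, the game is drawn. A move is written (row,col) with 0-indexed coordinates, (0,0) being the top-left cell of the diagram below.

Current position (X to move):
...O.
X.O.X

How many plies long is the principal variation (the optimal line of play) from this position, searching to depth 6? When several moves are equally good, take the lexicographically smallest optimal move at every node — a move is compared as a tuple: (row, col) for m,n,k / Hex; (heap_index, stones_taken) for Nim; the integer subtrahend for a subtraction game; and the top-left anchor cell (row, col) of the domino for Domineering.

PV length from [...O./X.O.X]: 6 plies

[...O./X.O.X] X move#1: (0,0):-1/X..O./X.O.X, (0,1):+0/.X.O./X.O.X*, (0,2):+0/..XO./X.O.X, (0,4):+0/...OX/X.O.X, (1,1):-1/...O./XXO.X, (1,3):-1/...O./X.OXX
[.X.O./X.O.X] O move#2: (0,0):+0/OX.O./X.O.X*, (0,2):+0/.XOO./X.O.X, (0,4):+0/.X.OO/X.O.X, (1,1):+0/.X.O./XOO.X, (1,3):+0/.X.O./X.OOX
[OX.O./X.O.X] X move#3: (0,2):+0/OXXO./X.O.X*, (0,4):+0/OX.OX/X.O.X, (1,1):+0/OX.O./XXO.X, (1,3):+0/OX.O./X.OXX
[OXXO./X.O.X] O move#4: (0,4):+0/OXXOO/X.O.X*, (1,1):+0/OXXO./XOO.X, (1,3):+0/OXXO./X.OOX
[OXXOO/X.O.X] X move#5: (1,1):+0/OXXOO/XXO.X*, (1,3):+0/OXXOO/X.OXX
[OXXOO/XXO.X] O move#6: (1,3):+0/OXXOO/XXOOX*
[OXXOO/XXOOX] end (terminal +0, X#7); searched ...O./X.O.X to 6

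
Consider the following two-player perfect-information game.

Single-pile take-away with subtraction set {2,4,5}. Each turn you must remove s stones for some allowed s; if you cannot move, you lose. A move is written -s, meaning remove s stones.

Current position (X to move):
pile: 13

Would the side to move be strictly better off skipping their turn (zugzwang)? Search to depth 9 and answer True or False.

ply 1, X at 13 | -2=-1→11; -4=-1→9; -5=+1→8*
ply 2, O at 8 | -2=-1→6*; -4=-1→4; -5=-1→3
ply 3, X at 6 | -2=-1→4; -4=-1→2; -5=+1→1*
ply 4: 1 is terminal -1 (O); from 13 depth 9
if X skipped the turn, O would face:
~ ply 1, O at 13 | -2=-1→11; -4=-1→9; -5=+1→8*
~ ply 2, X at 8 | -2=-1→6*; -4=-1→4; -5=-1→3
~ ply 3, O at 6 | -2=-1→4; -4=-1→2; -5=+1→1*
~ ply 4: 1 is terminal -1 (X); from 13 depth 9
compare (X): move=+1 vs pass=-1

zugzwang(13, X) = False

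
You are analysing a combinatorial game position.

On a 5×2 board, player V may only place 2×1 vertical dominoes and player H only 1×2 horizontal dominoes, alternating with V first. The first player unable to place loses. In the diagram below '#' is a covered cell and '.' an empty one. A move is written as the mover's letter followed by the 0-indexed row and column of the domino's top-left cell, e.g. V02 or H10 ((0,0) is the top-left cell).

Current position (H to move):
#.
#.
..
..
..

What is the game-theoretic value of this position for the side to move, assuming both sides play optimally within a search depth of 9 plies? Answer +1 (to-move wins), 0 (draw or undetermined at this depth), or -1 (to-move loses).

value(#./#./../../.., H) = +1

ply 1, H at #./#./../../.. | H20=-1→#./#./##/../..; H30=+1→#./#./../##/..*; H40=-1→#./#./../../##
ply 2, V at #./#./../##/.. | V01=-1→##/##/../##/..*; V11=-1→#./##/.#/##/..
ply 3, H at ##/##/../##/.. | H20=+1→##/##/##/##/..*; H40=+1→##/##/../##/##
ply 4: ##/##/##/##/.. is terminal -1 (V); from #./#./../../.. depth 9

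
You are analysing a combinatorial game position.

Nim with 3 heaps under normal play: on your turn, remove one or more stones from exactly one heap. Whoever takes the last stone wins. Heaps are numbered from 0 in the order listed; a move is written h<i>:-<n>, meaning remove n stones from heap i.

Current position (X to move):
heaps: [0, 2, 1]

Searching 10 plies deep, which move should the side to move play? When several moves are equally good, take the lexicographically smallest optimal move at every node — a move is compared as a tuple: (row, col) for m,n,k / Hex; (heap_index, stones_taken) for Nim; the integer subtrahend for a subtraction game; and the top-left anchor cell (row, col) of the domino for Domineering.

[(0,2,1)] X move#1: h1:-1:+1/(0,1,1)*, h1:-2:-1/(0,0,1), h2:-1:-1/(0,2,0)
[(0,1,1)] O move#2: h1:-1:-1/(0,0,1)*, h2:-1:-1/(0,1,0)
[(0,0,1)] X move#3: h2:-1:+1/(0,0,0)*
[(0,0,0)] end (terminal -1, O#4); searched (0,2,1) to 10

X's best at [(0,2,1)]: h1:-1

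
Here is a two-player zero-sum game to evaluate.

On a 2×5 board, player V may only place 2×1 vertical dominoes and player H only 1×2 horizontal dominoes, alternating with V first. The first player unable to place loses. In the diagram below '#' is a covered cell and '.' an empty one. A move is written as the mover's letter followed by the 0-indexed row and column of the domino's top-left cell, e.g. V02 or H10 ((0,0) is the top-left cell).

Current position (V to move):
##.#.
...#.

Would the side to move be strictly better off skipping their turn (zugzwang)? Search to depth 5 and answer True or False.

p1 V@[##.#./...#.]: V02[####./..##.]+1* V04[##.##/...##]-1
p2 H@[####./..##.]: H10[####./####.]-1*
p3 V@[####./####.]: V04[#####/#####]+1*
p4 H@[#####/#####] terminal -1; root [##.#./...#.] d5
suppose V passes — search the same position with H to move:
pass> p1 H@[##.#./...#.]: H10[##.#./##.#.]-1* H11[##.#./.###.]-1
pass> p2 V@[##.#./##.#.]: V02[####./####.]+1* V04[##.##/##.##]+1
pass> p3 H@[####./####.] terminal -1; root [##.#./...#.] d5
for V: play +1, pass +1

zugzwang(##.#./...#., V) = False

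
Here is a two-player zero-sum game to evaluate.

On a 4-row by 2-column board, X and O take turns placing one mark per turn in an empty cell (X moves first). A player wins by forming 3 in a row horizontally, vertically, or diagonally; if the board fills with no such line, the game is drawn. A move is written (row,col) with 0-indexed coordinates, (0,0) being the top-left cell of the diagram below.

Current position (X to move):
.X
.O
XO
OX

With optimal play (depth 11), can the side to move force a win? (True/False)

ply 1, X at .X/.O/XO/OX | (0,0)=+0→XX/.O/XO/OX*; (1,0)=+0→.X/XO/XO/OX
ply 2, O at XX/.O/XO/OX | (1,0)=+0→XX/OO/XO/OX*
ply 3: XX/OO/XO/OX is terminal +0 (X); from .X/.O/XO/OX depth 11

X winning at [.X/.O/XO/OX]: False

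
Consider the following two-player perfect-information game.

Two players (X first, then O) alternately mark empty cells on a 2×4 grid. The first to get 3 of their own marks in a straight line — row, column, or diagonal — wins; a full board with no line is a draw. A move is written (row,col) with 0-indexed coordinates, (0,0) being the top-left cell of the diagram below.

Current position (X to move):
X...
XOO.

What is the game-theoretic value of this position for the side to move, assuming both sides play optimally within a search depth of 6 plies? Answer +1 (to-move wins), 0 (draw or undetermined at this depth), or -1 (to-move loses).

value(X.../XOO., X) = 0

p1 X@[X.../XOO.]: (0,1)[XX../XOO.]-1 (0,2)[X.X./XOO.]-1 (0,3)[X..X/XOO.]-1 (1,3)[X.../XOOX]+0*
p2 O@[X.../XOOX]: (0,1)[XO../XOOX]+0* (0,2)[X.O./XOOX]+0 (0,3)[X..O/XOOX]+0
p3 X@[XO../XOOX]: (0,2)[XOX./XOOX]+0* (0,3)[XO.X/XOOX]+0
p4 O@[XOX./XOOX]: (0,3)[XOXO/XOOX]+0*
p5 X@[XOXO/XOOX] terminal +0; root [X.../XOO.] d6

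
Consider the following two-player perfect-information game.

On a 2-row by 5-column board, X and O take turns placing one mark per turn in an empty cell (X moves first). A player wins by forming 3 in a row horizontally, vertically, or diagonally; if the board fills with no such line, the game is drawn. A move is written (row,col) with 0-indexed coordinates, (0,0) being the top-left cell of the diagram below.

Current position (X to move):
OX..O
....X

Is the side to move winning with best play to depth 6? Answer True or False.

ply 1, X at OX..O/....X | (0,2)=+0→OXX.O/....X*; (0,3)=+0→OX.XO/....X; (1,0)=+0→OX..O/X...X; (1,1)=+0→OX..O/.X..X; (1,2)=+0→OX..O/..X.X; (1,3)=+0→OX..O/...XX
ply 2, O at OXX.O/....X | (0,3)=+0→OXXOO/....X*; (1,0)=-1→OXX.O/O...X; (1,1)=-1→OXX.O/.O..X; (1,2)=-1→OXX.O/..O.X; (1,3)=-1→OXX.O/...OX
ply 3, X at OXXOO/....X | (1,0)=+0→OXXOO/X...X*; (1,1)=+0→OXXOO/.X..X; (1,2)=+0→OXXOO/..X.X; (1,3)=+0→OXXOO/...XX
ply 4, O at OXXOO/X...X | (1,1)=+0→OXXOO/XO..X*; (1,2)=+0→OXXOO/X.O.X; (1,3)=+0→OXXOO/X..OX
ply 5, X at OXXOO/XO..X | (1,2)=+0→OXXOO/XOX.X*; (1,3)=+0→OXXOO/XO.XX
ply 6, O at OXXOO/XOX.X | (1,3)=+0→OXXOO/XOXOX*
ply 7: OXXOO/XOXOX is terminal +0 (X); from OX..O/....X depth 6

X winning at [OX..O/....X]: False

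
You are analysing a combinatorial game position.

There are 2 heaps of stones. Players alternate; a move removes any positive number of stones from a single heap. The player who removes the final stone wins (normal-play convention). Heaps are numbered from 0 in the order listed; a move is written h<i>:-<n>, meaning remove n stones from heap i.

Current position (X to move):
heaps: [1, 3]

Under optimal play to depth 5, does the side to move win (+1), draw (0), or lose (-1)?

[(1,3)] X move#1: h0:-1:-1/(0,3), h1:-1:-1/(1,2), h1:-2:+1/(1,1)*, h1:-3:-1/(1,0)
[(1,1)] O move#2: h0:-1:-1/(0,1)*, h1:-1:-1/(1,0)
[(0,1)] X move#3: h1:-1:+1/(0,0)*
[(0,0)] end (terminal -1, O#4); searched (1,3) to 5

value((1,3), X) = +1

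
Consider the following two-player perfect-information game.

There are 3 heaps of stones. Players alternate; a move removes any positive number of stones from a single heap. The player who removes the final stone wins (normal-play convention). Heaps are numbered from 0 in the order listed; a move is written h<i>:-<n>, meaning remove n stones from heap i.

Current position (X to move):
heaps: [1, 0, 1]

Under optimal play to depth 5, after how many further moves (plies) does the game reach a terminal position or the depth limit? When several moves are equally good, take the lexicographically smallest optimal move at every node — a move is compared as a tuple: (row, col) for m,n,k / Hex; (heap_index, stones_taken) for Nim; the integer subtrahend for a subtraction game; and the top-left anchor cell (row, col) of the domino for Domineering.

PV length from [(1,0,1)]: 2 plies

p1 X@[(1,0,1)]: h0:-1[(0,0,1)]-1* h2:-1[(1,0,0)]-1
p2 O@[(0,0,1)]: h2:-1[(0,0,0)]+1*
p3 X@[(0,0,0)] terminal -1; root [(1,0,1)] d5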